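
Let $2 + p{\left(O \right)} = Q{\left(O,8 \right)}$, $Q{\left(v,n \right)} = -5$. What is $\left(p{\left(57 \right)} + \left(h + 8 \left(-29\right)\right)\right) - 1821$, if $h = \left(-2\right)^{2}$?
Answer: $-2056$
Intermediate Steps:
$p{\left(O \right)} = -7$ ($p{\left(O \right)} = -2 - 5 = -7$)
$h = 4$
$\left(p{\left(57 \right)} + \left(h + 8 \left(-29\right)\right)\right) - 1821 = \left(-7 + \left(4 + 8 \left(-29\right)\right)\right) - 1821 = \left(-7 + \left(4 - 232\right)\right) - 1821 = \left(-7 - 228\right) - 1821 = -235 - 1821 = -2056$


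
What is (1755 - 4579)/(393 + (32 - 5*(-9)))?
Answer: -1412/235 ≈ -6.0085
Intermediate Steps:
(1755 - 4579)/(393 + (32 - 5*(-9))) = -2824/(393 + (32 + 45)) = -2824/(393 + 77) = -2824/470 = -2824*1/470 = -1412/235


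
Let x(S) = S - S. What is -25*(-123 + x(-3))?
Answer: 3075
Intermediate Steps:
x(S) = 0
-25*(-123 + x(-3)) = -25*(-123 + 0) = -25*(-123) = 3075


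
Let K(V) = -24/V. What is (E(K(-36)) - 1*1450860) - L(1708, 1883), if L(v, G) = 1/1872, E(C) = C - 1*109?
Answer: -2716212721/1872 ≈ -1.4510e+6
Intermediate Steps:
E(C) = -109 + C (E(C) = C - 109 = -109 + C)
L(v, G) = 1/1872
(E(K(-36)) - 1*1450860) - L(1708, 1883) = ((-109 - 24/(-36)) - 1*1450860) - 1*1/1872 = ((-109 - 24*(-1/36)) - 1450860) - 1/1872 = ((-109 + ⅔) - 1450860) - 1/1872 = (-325/3 - 1450860) - 1/1872 = -4352905/3 - 1/1872 = -2716212721/1872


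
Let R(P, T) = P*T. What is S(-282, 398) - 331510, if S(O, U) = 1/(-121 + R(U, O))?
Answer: -37247469071/112357 ≈ -3.3151e+5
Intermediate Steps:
S(O, U) = 1/(-121 + O*U) (S(O, U) = 1/(-121 + U*O) = 1/(-121 + O*U))
S(-282, 398) - 331510 = 1/(-121 - 282*398) - 331510 = 1/(-121 - 112236) - 331510 = 1/(-112357) - 331510 = -1/112357 - 331510 = -37247469071/112357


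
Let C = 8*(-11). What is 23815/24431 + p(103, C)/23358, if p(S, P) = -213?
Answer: 16698999/17292706 ≈ 0.96567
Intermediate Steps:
C = -88
23815/24431 + p(103, C)/23358 = 23815/24431 - 213/23358 = 23815*(1/24431) - 213*1/23358 = 2165/2221 - 71/7786 = 16698999/17292706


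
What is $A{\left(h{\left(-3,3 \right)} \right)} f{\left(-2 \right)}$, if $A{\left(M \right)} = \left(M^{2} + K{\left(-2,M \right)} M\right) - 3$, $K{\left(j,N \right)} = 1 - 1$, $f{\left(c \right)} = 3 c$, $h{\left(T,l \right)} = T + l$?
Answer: $18$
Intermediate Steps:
$K{\left(j,N \right)} = 0$
$A{\left(M \right)} = -3 + M^{2}$ ($A{\left(M \right)} = \left(M^{2} + 0 M\right) - 3 = \left(M^{2} + 0\right) - 3 = M^{2} - 3 = -3 + M^{2}$)
$A{\left(h{\left(-3,3 \right)} \right)} f{\left(-2 \right)} = \left(-3 + \left(-3 + 3\right)^{2}\right) 3 \left(-2\right) = \left(-3 + 0^{2}\right) \left(-6\right) = \left(-3 + 0\right) \left(-6\right) = \left(-3\right) \left(-6\right) = 18$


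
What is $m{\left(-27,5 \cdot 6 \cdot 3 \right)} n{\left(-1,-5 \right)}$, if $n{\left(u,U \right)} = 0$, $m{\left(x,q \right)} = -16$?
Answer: $0$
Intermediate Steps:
$m{\left(-27,5 \cdot 6 \cdot 3 \right)} n{\left(-1,-5 \right)} = \left(-16\right) 0 = 0$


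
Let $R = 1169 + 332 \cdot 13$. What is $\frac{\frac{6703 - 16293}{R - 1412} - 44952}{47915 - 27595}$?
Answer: $- \frac{91549543}{41381680} \approx -2.2123$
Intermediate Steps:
$R = 5485$ ($R = 1169 + 4316 = 5485$)
$\frac{\frac{6703 - 16293}{R - 1412} - 44952}{47915 - 27595} = \frac{\frac{6703 - 16293}{5485 - 1412} - 44952}{47915 - 27595} = \frac{- \frac{9590}{4073} - 44952}{20320} = \left(\left(-9590\right) \frac{1}{4073} - 44952\right) \frac{1}{20320} = \left(- \frac{9590}{4073} - 44952\right) \frac{1}{20320} = \left(- \frac{183099086}{4073}\right) \frac{1}{20320} = - \frac{91549543}{41381680}$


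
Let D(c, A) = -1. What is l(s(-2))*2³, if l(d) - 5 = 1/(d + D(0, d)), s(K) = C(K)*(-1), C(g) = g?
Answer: 48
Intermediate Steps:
s(K) = -K (s(K) = K*(-1) = -K)
l(d) = 5 + 1/(-1 + d) (l(d) = 5 + 1/(d - 1) = 5 + 1/(-1 + d))
l(s(-2))*2³ = ((-4 + 5*(-1*(-2)))/(-1 - 1*(-2)))*2³ = ((-4 + 5*2)/(-1 + 2))*8 = ((-4 + 10)/1)*8 = (1*6)*8 = 6*8 = 48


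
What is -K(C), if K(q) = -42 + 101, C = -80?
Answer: -59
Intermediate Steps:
K(q) = 59
-K(C) = -1*59 = -59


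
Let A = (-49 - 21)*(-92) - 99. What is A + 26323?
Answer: 32664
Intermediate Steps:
A = 6341 (A = -70*(-92) - 99 = 6440 - 99 = 6341)
A + 26323 = 6341 + 26323 = 32664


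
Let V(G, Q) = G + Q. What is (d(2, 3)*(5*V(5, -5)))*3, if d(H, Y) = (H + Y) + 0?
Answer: 0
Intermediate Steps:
d(H, Y) = H + Y
(d(2, 3)*(5*V(5, -5)))*3 = ((2 + 3)*(5*(5 - 5)))*3 = (5*(5*0))*3 = (5*0)*3 = 0*3 = 0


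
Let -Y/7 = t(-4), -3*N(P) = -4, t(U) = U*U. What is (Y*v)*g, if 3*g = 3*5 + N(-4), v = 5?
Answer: -27440/9 ≈ -3048.9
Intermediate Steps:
t(U) = U²
N(P) = 4/3 (N(P) = -⅓*(-4) = 4/3)
Y = -112 (Y = -7*(-4)² = -7*16 = -112)
g = 49/9 (g = (3*5 + 4/3)/3 = (15 + 4/3)/3 = (⅓)*(49/3) = 49/9 ≈ 5.4444)
(Y*v)*g = -112*5*(49/9) = -560*49/9 = -27440/9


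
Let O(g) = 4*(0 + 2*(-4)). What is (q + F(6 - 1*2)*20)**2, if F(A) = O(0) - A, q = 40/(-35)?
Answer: 25482304/49 ≈ 5.2005e+5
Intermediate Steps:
q = -8/7 (q = 40*(-1/35) = -8/7 ≈ -1.1429)
O(g) = -32 (O(g) = 4*(0 - 8) = 4*(-8) = -32)
F(A) = -32 - A
(q + F(6 - 1*2)*20)**2 = (-8/7 + (-32 - (6 - 1*2))*20)**2 = (-8/7 + (-32 - (6 - 2))*20)**2 = (-8/7 + (-32 - 1*4)*20)**2 = (-8/7 + (-32 - 4)*20)**2 = (-8/7 - 36*20)**2 = (-8/7 - 720)**2 = (-5048/7)**2 = 25482304/49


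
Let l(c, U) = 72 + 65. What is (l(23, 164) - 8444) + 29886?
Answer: 21579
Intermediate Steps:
l(c, U) = 137
(l(23, 164) - 8444) + 29886 = (137 - 8444) + 29886 = -8307 + 29886 = 21579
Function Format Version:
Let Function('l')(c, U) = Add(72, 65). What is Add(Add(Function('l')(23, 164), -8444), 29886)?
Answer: 21579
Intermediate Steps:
Function('l')(c, U) = 137
Add(Add(Function('l')(23, 164), -8444), 29886) = Add(Add(137, -8444), 29886) = Add(-8307, 29886) = 21579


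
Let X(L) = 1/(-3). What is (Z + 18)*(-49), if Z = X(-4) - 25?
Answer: 1078/3 ≈ 359.33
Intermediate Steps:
X(L) = -1/3
Z = -76/3 (Z = -1/3 - 25 = -76/3 ≈ -25.333)
(Z + 18)*(-49) = (-76/3 + 18)*(-49) = -22/3*(-49) = 1078/3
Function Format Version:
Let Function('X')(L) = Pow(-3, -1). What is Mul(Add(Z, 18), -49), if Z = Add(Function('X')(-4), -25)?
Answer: Rational(1078, 3) ≈ 359.33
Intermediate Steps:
Function('X')(L) = Rational(-1, 3)
Z = Rational(-76, 3) (Z = Add(Rational(-1, 3), -25) = Rational(-76, 3) ≈ -25.333)
Mul(Add(Z, 18), -49) = Mul(Add(Rational(-76, 3), 18), -49) = Mul(Rational(-22, 3), -49) = Rational(1078, 3)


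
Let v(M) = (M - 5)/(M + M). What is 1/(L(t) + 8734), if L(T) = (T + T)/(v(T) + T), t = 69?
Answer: 4793/41871584 ≈ 0.00011447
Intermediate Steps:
v(M) = (-5 + M)/(2*M) (v(M) = (-5 + M)/((2*M)) = (-5 + M)*(1/(2*M)) = (-5 + M)/(2*M))
L(T) = 2*T/(T + (-5 + T)/(2*T)) (L(T) = (T + T)/((-5 + T)/(2*T) + T) = (2*T)/(T + (-5 + T)/(2*T)) = 2*T/(T + (-5 + T)/(2*T)))
1/(L(t) + 8734) = 1/(4*69²/(-5 + 69 + 2*69²) + 8734) = 1/(4*4761/(-5 + 69 + 2*4761) + 8734) = 1/(4*4761/(-5 + 69 + 9522) + 8734) = 1/(4*4761/9586 + 8734) = 1/(4*4761*(1/9586) + 8734) = 1/(9522/4793 + 8734) = 1/(41871584/4793) = 4793/41871584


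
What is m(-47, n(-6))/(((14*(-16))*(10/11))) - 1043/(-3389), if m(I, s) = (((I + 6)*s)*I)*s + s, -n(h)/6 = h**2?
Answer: -418949945083/948920 ≈ -4.4150e+5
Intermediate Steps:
n(h) = -6*h**2
m(I, s) = s + I*s**2*(6 + I) (m(I, s) = (((6 + I)*s)*I)*s + s = ((s*(6 + I))*I)*s + s = (I*s*(6 + I))*s + s = I*s**2*(6 + I) + s = s + I*s**2*(6 + I))
m(-47, n(-6))/(((14*(-16))*(10/11))) - 1043/(-3389) = ((-6*(-6)**2)*(1 - 6*(-6)**2*(-47)**2 + 6*(-47)*(-6*(-6)**2)))/(((14*(-16))*(10/11))) - 1043/(-3389) = ((-6*36)*(1 - 6*36*2209 + 6*(-47)*(-6*36)))/((-2240/11)) - 1043*(-1/3389) = (-216*(1 - 216*2209 + 6*(-47)*(-216)))/((-224*10/11)) + 1043/3389 = (-216*(1 - 477144 + 60912))/(-2240/11) + 1043/3389 = -216*(-416231)*(-11/2240) + 1043/3389 = 89905896*(-11/2240) + 1043/3389 = -123620607/280 + 1043/3389 = -418949945083/948920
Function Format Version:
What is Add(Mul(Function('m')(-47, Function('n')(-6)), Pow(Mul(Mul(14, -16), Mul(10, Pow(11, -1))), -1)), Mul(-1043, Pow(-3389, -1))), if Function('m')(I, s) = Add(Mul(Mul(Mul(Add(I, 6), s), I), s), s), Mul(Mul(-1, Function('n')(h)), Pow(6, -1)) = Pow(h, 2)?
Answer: Rational(-418949945083, 948920) ≈ -4.4150e+5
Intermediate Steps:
Function('n')(h) = Mul(-6, Pow(h, 2))
Function('m')(I, s) = Add(s, Mul(I, Pow(s, 2), Add(6, I))) (Function('m')(I, s) = Add(Mul(Mul(Mul(Add(6, I), s), I), s), s) = Add(Mul(Mul(Mul(s, Add(6, I)), I), s), s) = Add(Mul(Mul(I, s, Add(6, I)), s), s) = Add(Mul(I, Pow(s, 2), Add(6, I)), s) = Add(s, Mul(I, Pow(s, 2), Add(6, I))))
Add(Mul(Function('m')(-47, Function('n')(-6)), Pow(Mul(Mul(14, -16), Mul(10, Pow(11, -1))), -1)), Mul(-1043, Pow(-3389, -1))) = Add(Mul(Mul(Mul(-6, Pow(-6, 2)), Add(1, Mul(Mul(-6, Pow(-6, 2)), Pow(-47, 2)), Mul(6, -47, Mul(-6, Pow(-6, 2))))), Pow(Mul(Mul(14, -16), Mul(10, Pow(11, -1))), -1)), Mul(-1043, Pow(-3389, -1))) = Add(Mul(Mul(Mul(-6, 36), Add(1, Mul(Mul(-6, 36), 2209), Mul(6, -47, Mul(-6, 36)))), Pow(Mul(-224, Mul(10, Rational(1, 11))), -1)), Mul(-1043, Rational(-1, 3389))) = Add(Mul(Mul(-216, Add(1, Mul(-216, 2209), Mul(6, -47, -216))), Pow(Mul(-224, Rational(10, 11)), -1)), Rational(1043, 3389)) = Add(Mul(Mul(-216, Add(1, -477144, 60912)), Pow(Rational(-2240, 11), -1)), Rational(1043, 3389)) = Add(Mul(Mul(-216, -416231), Rational(-11, 2240)), Rational(1043, 3389)) = Add(Mul(89905896, Rational(-11, 2240)), Rational(1043, 3389)) = Add(Rational(-123620607, 280), Rational(1043, 3389)) = Rational(-418949945083, 948920)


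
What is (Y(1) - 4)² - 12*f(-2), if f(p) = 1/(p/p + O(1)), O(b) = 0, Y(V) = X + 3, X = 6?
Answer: 13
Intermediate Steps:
Y(V) = 9 (Y(V) = 6 + 3 = 9)
f(p) = 1 (f(p) = 1/(p/p + 0) = 1/(1 + 0) = 1/1 = 1)
(Y(1) - 4)² - 12*f(-2) = (9 - 4)² - 12*1 = 5² - 12 = 25 - 12 = 13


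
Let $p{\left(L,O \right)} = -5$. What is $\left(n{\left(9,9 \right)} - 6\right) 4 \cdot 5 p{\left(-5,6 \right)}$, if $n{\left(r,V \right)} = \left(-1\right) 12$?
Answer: $1800$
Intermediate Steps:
$n{\left(r,V \right)} = -12$
$\left(n{\left(9,9 \right)} - 6\right) 4 \cdot 5 p{\left(-5,6 \right)} = \left(-12 - 6\right) 4 \cdot 5 \left(-5\right) = - 18 \cdot 20 \left(-5\right) = \left(-18\right) \left(-100\right) = 1800$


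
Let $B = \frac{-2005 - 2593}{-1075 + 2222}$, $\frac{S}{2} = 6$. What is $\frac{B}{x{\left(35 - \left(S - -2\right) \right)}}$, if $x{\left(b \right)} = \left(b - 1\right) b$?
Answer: $- \frac{2299}{240870} \approx -0.0095446$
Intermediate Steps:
$S = 12$ ($S = 2 \cdot 6 = 12$)
$x{\left(b \right)} = b \left(-1 + b\right)$ ($x{\left(b \right)} = \left(-1 + b\right) b = b \left(-1 + b\right)$)
$B = - \frac{4598}{1147} \approx -4.0087$
$\frac{B}{x{\left(35 - \left(S - -2\right) \right)}} = - \frac{4598}{1147 \left(35 - \left(12 - -2\right)\right) \left(-1 + \left(35 - \left(12 - -2\right)\right)\right)} = - \frac{4598}{1147 \left(35 - \left(12 + 2\right)\right) \left(-1 + \left(35 - \left(12 + 2\right)\right)\right)} = - \frac{4598}{1147 \left(35 - 14\right) \left(-1 + \left(35 - 14\right)\right)} = - \frac{4598}{1147 \cdot 21 \left(-1 + 21\right)} = - \frac{4598}{1147 \cdot 21 \cdot 20} = - \frac{4598}{1147 \cdot 420} = \left(- \frac{4598}{1147}\right) \frac{1}{420} = - \frac{2299}{240870}$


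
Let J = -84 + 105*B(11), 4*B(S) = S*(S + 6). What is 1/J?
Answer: 4/19299 ≈ 0.00020726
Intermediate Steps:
B(S) = S*(6 + S)/4 (B(S) = (S*(S + 6))/4 = (S*(6 + S))/4 = S*(6 + S)/4)
J = 19299/4 (J = -84 + 105*((¼)*11*(6 + 11)) = -84 + 105*((¼)*11*17) = -84 + 105*(187/4) = -84 + 19635/4 = 19299/4 ≈ 4824.8)
1/J = 1/(19299/4) = 4/19299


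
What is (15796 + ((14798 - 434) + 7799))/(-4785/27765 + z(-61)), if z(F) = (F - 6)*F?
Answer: 70262109/7564718 ≈ 9.2881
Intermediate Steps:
z(F) = F*(-6 + F) (z(F) = (-6 + F)*F = F*(-6 + F))
(15796 + ((14798 - 434) + 7799))/(-4785/27765 + z(-61)) = (15796 + ((14798 - 434) + 7799))/(-4785/27765 - 61*(-6 - 61)) = (15796 + (14364 + 7799))/(-4785*1/27765 - 61*(-67)) = (15796 + 22163)/(-319/1851 + 4087) = 37959/(7564718/1851) = 37959*(1851/7564718) = 70262109/7564718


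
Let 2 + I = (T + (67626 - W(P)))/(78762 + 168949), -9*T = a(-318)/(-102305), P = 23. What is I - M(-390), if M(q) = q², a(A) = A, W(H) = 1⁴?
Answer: -11563719597352861/76026221565 ≈ -1.5210e+5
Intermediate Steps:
W(H) = 1
T = -106/306915 (T = -(-106)/(3*(-102305)) = -(-106)*(-1)/(3*102305) = -⅑*318/102305 = -106/306915 ≈ -0.00034537)
I = -131297316361/76026221565 (I = -2 + (-106/306915 + (67626 - 1*1))/(78762 + 168949) = -2 + (-106/306915 + (67626 - 1))/247711 = -2 + (-106/306915 + 67625)*(1/247711) = -2 + (20755126769/306915)*(1/247711) = -2 + 20755126769/76026221565 = -131297316361/76026221565 ≈ -1.7270)
I - M(-390) = -131297316361/76026221565 - 1*(-390)² = -131297316361/76026221565 - 1*152100 = -131297316361/76026221565 - 152100 = -11563719597352861/76026221565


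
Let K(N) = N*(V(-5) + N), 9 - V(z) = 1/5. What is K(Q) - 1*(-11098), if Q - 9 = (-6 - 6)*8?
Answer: 89507/5 ≈ 17901.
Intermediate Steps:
V(z) = 44/5 (V(z) = 9 - 1/5 = 9 - 1*⅕ = 9 - ⅕ = 44/5)
Q = -87 (Q = 9 + (-6 - 6)*8 = 9 - 12*8 = 9 - 96 = -87)
K(N) = N*(44/5 + N)
K(Q) - 1*(-11098) = (⅕)*(-87)*(44 + 5*(-87)) - 1*(-11098) = (⅕)*(-87)*(44 - 435) + 11098 = (⅕)*(-87)*(-391) + 11098 = 34017/5 + 11098 = 89507/5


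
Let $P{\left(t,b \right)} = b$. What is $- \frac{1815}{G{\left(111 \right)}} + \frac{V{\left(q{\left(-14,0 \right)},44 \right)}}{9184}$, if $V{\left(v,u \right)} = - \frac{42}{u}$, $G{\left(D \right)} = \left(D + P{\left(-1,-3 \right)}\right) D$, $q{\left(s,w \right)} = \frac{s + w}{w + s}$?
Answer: $- \frac{4368677}{28835136} \approx -0.15151$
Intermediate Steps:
$q{\left(s,w \right)} = 1$ ($q{\left(s,w \right)} = \frac{s + w}{s + w} = 1$)
$G{\left(D \right)} = D \left(-3 + D\right)$ ($G{\left(D \right)} = \left(D - 3\right) D = \left(-3 + D\right) D = D \left(-3 + D\right)$)
$- \frac{1815}{G{\left(111 \right)}} + \frac{V{\left(q{\left(-14,0 \right)},44 \right)}}{9184} = - \frac{1815}{111 \left(-3 + 111\right)} + \frac{\left(-42\right) \frac{1}{44}}{9184} = - \frac{1815}{111 \cdot 108} + \left(-42\right) \frac{1}{44} \cdot \frac{1}{9184} = - \frac{1815}{11988} - \frac{3}{28864} = \left(-1815\right) \frac{1}{11988} - \frac{3}{28864} = - \frac{605}{3996} - \frac{3}{28864} = - \frac{4368677}{28835136}$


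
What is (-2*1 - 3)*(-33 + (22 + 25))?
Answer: -70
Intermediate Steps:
(-2*1 - 3)*(-33 + (22 + 25)) = (-2 - 3)*(-33 + 47) = -5*14 = -70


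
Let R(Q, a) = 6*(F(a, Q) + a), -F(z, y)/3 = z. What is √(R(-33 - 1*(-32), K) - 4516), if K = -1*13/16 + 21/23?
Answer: I*√9558409/46 ≈ 67.21*I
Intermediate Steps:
F(z, y) = -3*z
K = 37/368 (K = -13*1/16 + 21*(1/23) = -13/16 + 21/23 = 37/368 ≈ 0.10054)
R(Q, a) = -12*a (R(Q, a) = 6*(-3*a + a) = 6*(-2*a) = -12*a)
√(R(-33 - 1*(-32), K) - 4516) = √(-12*37/368 - 4516) = √(-111/92 - 4516) = √(-415583/92) = I*√9558409/46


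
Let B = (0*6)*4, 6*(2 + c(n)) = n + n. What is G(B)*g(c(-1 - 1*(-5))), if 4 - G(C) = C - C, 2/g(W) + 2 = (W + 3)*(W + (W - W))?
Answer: -9/4 ≈ -2.2500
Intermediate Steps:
c(n) = -2 + n/3 (c(n) = -2 + (n + n)/6 = -2 + (2*n)/6 = -2 + n/3)
B = 0 (B = 0*4 = 0)
g(W) = 2/(-2 + W*(3 + W)) (g(W) = 2/(-2 + (W + 3)*(W + (W - W))) = 2/(-2 + (3 + W)*(W + 0)) = 2/(-2 + (3 + W)*W) = 2/(-2 + W*(3 + W)))
G(C) = 4 (G(C) = 4 - (C - C) = 4 - 1*0 = 4 + 0 = 4)
G(B)*g(c(-1 - 1*(-5))) = 4*(2/(-2 + (-2 + (-1 - 1*(-5))/3)² + 3*(-2 + (-1 - 1*(-5))/3))) = 4*(2/(-2 + (-2 + (-1 + 5)/3)² + 3*(-2 + (-1 + 5)/3))) = 4*(2/(-2 + (-2 + (⅓)*4)² + 3*(-2 + (⅓)*4))) = 4*(2/(-2 + (-2 + 4/3)² + 3*(-2 + 4/3))) = 4*(2/(-2 + (-⅔)² + 3*(-⅔))) = 4*(2/(-2 + 4/9 - 2)) = 4*(2/(-32/9)) = 4*(2*(-9/32)) = 4*(-9/16) = -9/4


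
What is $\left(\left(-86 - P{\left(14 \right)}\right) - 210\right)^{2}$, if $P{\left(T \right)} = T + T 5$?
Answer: $144400$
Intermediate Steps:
$P{\left(T \right)} = 6 T$ ($P{\left(T \right)} = T + 5 T = 6 T$)
$\left(\left(-86 - P{\left(14 \right)}\right) - 210\right)^{2} = \left(\left(-86 - 6 \cdot 14\right) - 210\right)^{2} = \left(\left(-86 - 84\right) - 210\right)^{2} = \left(-170 - 210\right)^{2} = \left(-380\right)^{2} = 144400$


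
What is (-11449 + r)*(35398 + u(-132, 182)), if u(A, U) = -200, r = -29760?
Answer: -1450474382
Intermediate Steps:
(-11449 + r)*(35398 + u(-132, 182)) = (-11449 - 29760)*(35398 - 200) = -41209*35198 = -1450474382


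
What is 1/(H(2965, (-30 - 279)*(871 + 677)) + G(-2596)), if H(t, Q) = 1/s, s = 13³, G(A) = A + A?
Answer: -2197/11406823 ≈ -0.00019260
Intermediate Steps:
G(A) = 2*A
s = 2197
H(t, Q) = 1/2197
1/(H(2965, (-30 - 279)*(871 + 677)) + G(-2596)) = 1/(1/2197 + 2*(-2596)) = 1/(1/2197 - 5192) = 1/(-11406823/2197) = -2197/11406823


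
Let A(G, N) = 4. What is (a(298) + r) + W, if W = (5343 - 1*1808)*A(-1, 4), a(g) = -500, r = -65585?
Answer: -51945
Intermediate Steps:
W = 14140 (W = (5343 - 1*1808)*4 = (5343 - 1808)*4 = 3535*4 = 14140)
(a(298) + r) + W = (-500 - 65585) + 14140 = -66085 + 14140 = -51945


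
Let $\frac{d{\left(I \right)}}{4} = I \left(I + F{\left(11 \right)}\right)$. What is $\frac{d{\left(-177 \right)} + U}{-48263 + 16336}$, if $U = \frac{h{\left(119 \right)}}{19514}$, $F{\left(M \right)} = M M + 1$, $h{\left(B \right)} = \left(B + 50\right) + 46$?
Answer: $- \frac{108553625}{89003354} \approx -1.2197$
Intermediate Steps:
$h{\left(B \right)} = 96 + B$ ($h{\left(B \right)} = \left(50 + B\right) + 46 = 96 + B$)
$F{\left(M \right)} = 1 + M^{2}$ ($F{\left(M \right)} = M^{2} + 1 = 1 + M^{2}$)
$U = \frac{215}{19514}$ ($U = \frac{96 + 119}{19514} = 215 \cdot \frac{1}{19514} = \frac{215}{19514} \approx 0.011018$)
$d{\left(I \right)} = 4 I \left(122 + I\right)$ ($d{\left(I \right)} = 4 I \left(I + \left(1 + 11^{2}\right)\right) = 4 I \left(I + \left(1 + 121\right)\right) = 4 I \left(I + 122\right) = 4 I \left(122 + I\right)$)
$\frac{d{\left(-177 \right)} + U}{-48263 + 16336} = \frac{4 \left(-177\right) \left(122 - 177\right) + \frac{215}{19514}}{-48263 + 16336} = \frac{4 \left(-177\right) \left(-55\right) + \frac{215}{19514}}{-31927} = \left(38940 + \frac{215}{19514}\right) \left(- \frac{1}{31927}\right) = \frac{759875375}{19514} \left(- \frac{1}{31927}\right) = - \frac{108553625}{89003354}$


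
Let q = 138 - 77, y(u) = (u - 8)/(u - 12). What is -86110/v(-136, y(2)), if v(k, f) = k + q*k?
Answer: 43055/4216 ≈ 10.212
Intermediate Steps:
y(u) = (-8 + u)/(-12 + u)
q = 61
v(k, f) = 62*k (v(k, f) = k + 61*k = 62*k)
-86110/v(-136, y(2)) = -86110/(62*(-136)) = -86110/(-8432) = -86110*(-1/8432) = 43055/4216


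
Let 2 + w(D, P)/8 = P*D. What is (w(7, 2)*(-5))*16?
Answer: -7680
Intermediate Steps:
w(D, P) = -16 + 8*D*P (w(D, P) = -16 + 8*(P*D) = -16 + 8*(D*P) = -16 + 8*D*P)
(w(7, 2)*(-5))*16 = ((-16 + 8*7*2)*(-5))*16 = ((-16 + 112)*(-5))*16 = (96*(-5))*16 = -480*16 = -7680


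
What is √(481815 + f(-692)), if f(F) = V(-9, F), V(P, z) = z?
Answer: √481123 ≈ 693.63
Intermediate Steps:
f(F) = F
√(481815 + f(-692)) = √(481815 - 692) = √481123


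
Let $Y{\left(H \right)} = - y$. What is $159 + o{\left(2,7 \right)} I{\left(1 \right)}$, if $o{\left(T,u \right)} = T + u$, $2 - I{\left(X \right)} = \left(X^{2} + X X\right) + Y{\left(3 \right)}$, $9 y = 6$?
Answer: $165$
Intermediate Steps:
$y = \frac{2}{3}$ ($y = \frac{1}{9} \cdot 6 = \frac{2}{3} \approx 0.66667$)
$Y{\left(H \right)} = - \frac{2}{3}$ ($Y{\left(H \right)} = \left(-1\right) \frac{2}{3} = - \frac{2}{3}$)
$I{\left(X \right)} = \frac{8}{3} - 2 X^{2}$ ($I{\left(X \right)} = 2 - \left(\left(X^{2} + X X\right) - \frac{2}{3}\right) = 2 - \left(\left(X^{2} + X^{2}\right) - \frac{2}{3}\right) = 2 - \left(2 X^{2} - \frac{2}{3}\right) = 2 - \left(- \frac{2}{3} + 2 X^{2}\right) = \frac{8}{3} - 2 X^{2}$)
$159 + o{\left(2,7 \right)} I{\left(1 \right)} = 159 + \left(2 + 7\right) \left(\frac{8}{3} - 2 \cdot 1^{2}\right) = 159 + 9 \left(\frac{8}{3} - 2\right) = 159 + 9 \cdot \frac{2}{3} = 159 + 6 = 165$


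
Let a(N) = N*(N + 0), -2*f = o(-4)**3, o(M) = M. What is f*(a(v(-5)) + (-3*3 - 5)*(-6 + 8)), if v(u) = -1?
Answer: -864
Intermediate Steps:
f = 32 (f = -1/2*(-4)**3 = -1/2*(-64) = 32)
a(N) = N**2 (a(N) = N*N = N**2)
f*(a(v(-5)) + (-3*3 - 5)*(-6 + 8)) = 32*((-1)**2 + (-3*3 - 5)*(-6 + 8)) = 32*(1 + (-9 - 5)*2) = 32*(1 - 14*2) = 32*(1 - 28) = 32*(-27) = -864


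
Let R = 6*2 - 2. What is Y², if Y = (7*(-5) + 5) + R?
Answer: 400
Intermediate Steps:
R = 10 (R = 12 - 2 = 10)
Y = -20 (Y = (7*(-5) + 5) + 10 = (-35 + 5) + 10 = -30 + 10 = -20)
Y² = (-20)² = 400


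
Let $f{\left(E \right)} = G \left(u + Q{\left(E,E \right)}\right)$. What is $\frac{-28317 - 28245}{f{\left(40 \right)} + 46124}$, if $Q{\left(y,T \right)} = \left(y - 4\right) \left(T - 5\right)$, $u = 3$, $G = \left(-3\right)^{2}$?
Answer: $- \frac{56562}{57491} \approx -0.98384$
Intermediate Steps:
$G = 9$
$Q{\left(y,T \right)} = \left(-5 + T\right) \left(-4 + y\right)$ ($Q{\left(y,T \right)} = \left(-4 + y\right) \left(-5 + T\right) = \left(-5 + T\right) \left(-4 + y\right)$)
$f{\left(E \right)} = 207 - 81 E + 9 E^{2}$ ($f{\left(E \right)} = 9 \left(3 + \left(20 - 5 E - 4 E + E E\right)\right) = 9 \left(3 + \left(20 - 5 E - 4 E + E^{2}\right)\right) = 9 \left(3 + \left(20 + E^{2} - 9 E\right)\right) = 9 \left(23 + E^{2} - 9 E\right) = 207 - 81 E + 9 E^{2}$)
$\frac{-28317 - 28245}{f{\left(40 \right)} + 46124} = \frac{-28317 - 28245}{\left(207 - 3240 + 9 \cdot 40^{2}\right) + 46124} = - \frac{56562}{\left(207 - 3240 + 9 \cdot 1600\right) + 46124} = - \frac{56562}{\left(207 - 3240 + 14400\right) + 46124} = - \frac{56562}{11367 + 46124} = - \frac{56562}{57491}$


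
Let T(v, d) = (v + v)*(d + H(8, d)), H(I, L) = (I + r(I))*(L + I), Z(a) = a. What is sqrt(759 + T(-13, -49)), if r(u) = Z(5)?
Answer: sqrt(15891) ≈ 126.06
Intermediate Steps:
r(u) = 5
H(I, L) = (5 + I)*(I + L) (H(I, L) = (I + 5)*(L + I) = (5 + I)*(I + L))
T(v, d) = 2*v*(104 + 14*d) (T(v, d) = (v + v)*(d + (8**2 + 5*8 + 5*d + 8*d)) = (2*v)*(d + (64 + 40 + 5*d + 8*d)) = (2*v)*(d + (104 + 13*d)) = (2*v)*(104 + 14*d) = 2*v*(104 + 14*d))
sqrt(759 + T(-13, -49)) = sqrt(759 + 4*(-13)*(52 + 7*(-49))) = sqrt(759 + 4*(-13)*(52 - 343)) = sqrt(759 + 4*(-13)*(-291)) = sqrt(759 + 15132) = sqrt(15891)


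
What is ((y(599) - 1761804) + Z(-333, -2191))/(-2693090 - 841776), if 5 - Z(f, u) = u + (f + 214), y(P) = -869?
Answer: 880179/1767433 ≈ 0.49800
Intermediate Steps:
Z(f, u) = -209 - f - u (Z(f, u) = 5 - (u + (f + 214)) = 5 - (u + (214 + f)) = 5 - (214 + f + u) = 5 + (-214 - f - u) = -209 - f - u)
((y(599) - 1761804) + Z(-333, -2191))/(-2693090 - 841776) = ((-869 - 1761804) + (-209 - 1*(-333) - 1*(-2191)))/(-2693090 - 841776) = (-1762673 + (-209 + 333 + 2191))/(-3534866) = (-1762673 + 2315)*(-1/3534866) = -1760358*(-1/3534866) = 880179/1767433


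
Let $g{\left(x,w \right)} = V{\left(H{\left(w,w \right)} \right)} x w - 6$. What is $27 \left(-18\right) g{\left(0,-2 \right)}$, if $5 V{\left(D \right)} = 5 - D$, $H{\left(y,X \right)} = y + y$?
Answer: $2916$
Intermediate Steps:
$H{\left(y,X \right)} = 2 y$
$V{\left(D \right)} = 1 - \frac{D}{5}$ ($V{\left(D \right)} = \frac{5 - D}{5} = 1 - \frac{D}{5}$)
$g{\left(x,w \right)} = -6 + w x \left(1 - \frac{2 w}{5}\right)$ ($g{\left(x,w \right)} = \left(1 - \frac{2 w}{5}\right) x w - 6 = x \left(1 - \frac{2 w}{5}\right) w - 6 = w x \left(1 - \frac{2 w}{5}\right) - 6 = -6 + w x \left(1 - \frac{2 w}{5}\right)$)
$27 \left(-18\right) g{\left(0,-2 \right)} = 27 \left(-18\right) \left(-6 - \left(- \frac{2}{5}\right) 0 \left(-5 + 2 \left(-2\right)\right)\right) = - 486 \left(-6 - \left(- \frac{2}{5}\right) 0 \left(-5 - 4\right)\right) = - 486 \left(-6 - \left(- \frac{2}{5}\right) 0 \left(-9\right)\right) = - 486 \left(-6 + 0\right) = \left(-486\right) \left(-6\right) = 2916$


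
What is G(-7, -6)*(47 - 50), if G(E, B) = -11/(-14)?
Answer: -33/14 ≈ -2.3571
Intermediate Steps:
G(E, B) = 11/14 (G(E, B) = -11*(-1/14) = 11/14)
G(-7, -6)*(47 - 50) = 11*(47 - 50)/14 = (11/14)*(-3) = -33/14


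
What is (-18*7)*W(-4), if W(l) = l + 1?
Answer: 378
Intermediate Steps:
W(l) = 1 + l
(-18*7)*W(-4) = (-18*7)*(1 - 4) = -126*(-3) = 378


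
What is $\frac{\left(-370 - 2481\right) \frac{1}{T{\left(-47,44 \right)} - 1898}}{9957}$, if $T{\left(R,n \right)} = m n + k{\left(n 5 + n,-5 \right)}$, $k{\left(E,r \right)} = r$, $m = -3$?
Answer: $\frac{2851}{20262495} \approx 0.0001407$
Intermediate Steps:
$T{\left(R,n \right)} = -5 - 3 n$ ($T{\left(R,n \right)} = - 3 n - 5 = -5 - 3 n$)
$\frac{\left(-370 - 2481\right) \frac{1}{T{\left(-47,44 \right)} - 1898}}{9957} = \frac{\left(-370 - 2481\right) \frac{1}{\left(-5 - 132\right) - 1898}}{9957} = - \frac{2851}{\left(-5 - 132\right) - 1898} \cdot \frac{1}{9957} = - \frac{2851}{-137 - 1898} \cdot \frac{1}{9957} = - \frac{2851}{-2035} \cdot \frac{1}{9957} = \left(-2851\right) \left(- \frac{1}{2035}\right) \frac{1}{9957} = \frac{2851}{2035} \cdot \frac{1}{9957} = \frac{2851}{20262495}$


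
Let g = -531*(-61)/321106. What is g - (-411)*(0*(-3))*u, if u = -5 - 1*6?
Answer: 32391/321106 ≈ 0.10087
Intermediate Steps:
u = -11 (u = -5 - 6 = -11)
g = 32391/321106 (g = 32391*(1/321106) = 32391/321106 ≈ 0.10087)
g - (-411)*(0*(-3))*u = 32391/321106 - (-411)*(0*(-3))*(-11) = 32391/321106 - (-411)*0*(-11) = 32391/321106 - (-411)*0 = 32391/321106 - 1*0 = 32391/321106 + 0 = 32391/321106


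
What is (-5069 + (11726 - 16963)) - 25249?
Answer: -35555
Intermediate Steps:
(-5069 + (11726 - 16963)) - 25249 = (-5069 - 5237) - 25249 = -10306 - 25249 = -35555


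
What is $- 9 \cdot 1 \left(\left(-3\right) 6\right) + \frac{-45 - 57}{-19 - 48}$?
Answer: $\frac{10956}{67} \approx 163.52$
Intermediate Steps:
$- 9 \cdot 1 \left(\left(-3\right) 6\right) + \frac{-45 - 57}{-19 - 48} = - 9 \cdot 1 \left(-18\right) - \frac{102}{-67} = \left(-9\right) \left(-18\right) - - \frac{102}{67} = 162 + \frac{102}{67} = \frac{10956}{67}$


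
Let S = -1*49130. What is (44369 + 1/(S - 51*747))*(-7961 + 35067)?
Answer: 104904957098772/87227 ≈ 1.2027e+9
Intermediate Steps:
S = -49130
(44369 + 1/(S - 51*747))*(-7961 + 35067) = (44369 + 1/(-49130 - 51*747))*(-7961 + 35067) = (44369 + 1/(-49130 - 38097))*27106 = (44369 + 1/(-87227))*27106 = (44369 - 1/87227)*27106 = (3870174762/87227)*27106 = 104904957098772/87227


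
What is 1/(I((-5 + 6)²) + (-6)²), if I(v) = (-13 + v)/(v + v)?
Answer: 1/30 ≈ 0.033333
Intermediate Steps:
I(v) = (-13 + v)/(2*v) (I(v) = (-13 + v)/((2*v)) = (-13 + v)*(1/(2*v)) = (-13 + v)/(2*v))
1/(I((-5 + 6)²) + (-6)²) = 1/((-13 + (-5 + 6)²)/(2*((-5 + 6)²)) + (-6)²) = 1/((-13 + 1²)/(2*(1²)) + 36) = 1/((½)*(-13 + 1)/1 + 36) = 1/((½)*1*(-12) + 36) = 1/(-6 + 36) = 1/30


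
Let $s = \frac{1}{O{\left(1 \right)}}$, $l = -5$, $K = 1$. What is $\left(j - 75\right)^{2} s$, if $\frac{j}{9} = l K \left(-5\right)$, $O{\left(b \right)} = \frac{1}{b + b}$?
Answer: $45000$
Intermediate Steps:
$O{\left(b \right)} = \frac{1}{2 b}$
$s = 2$ ($s = \frac{1}{\frac{1}{2} \cdot 1^{-1}} = \frac{1}{\frac{1}{2} \cdot 1} = \frac{1}{\frac{1}{2}} = 2$)
$j = 225$ ($j = 9 \left(-5\right) 1 \left(-5\right) = 9 \left(\left(-5\right) \left(-5\right)\right) = 9 \cdot 25 = 225$)
$\left(j - 75\right)^{2} s = \left(225 - 75\right)^{2} \cdot 2 = 150^{2} \cdot 2 = 22500 \cdot 2 = 45000$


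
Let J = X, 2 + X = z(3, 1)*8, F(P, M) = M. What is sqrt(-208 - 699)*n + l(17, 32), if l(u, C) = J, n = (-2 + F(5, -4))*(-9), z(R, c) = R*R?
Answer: 70 + 54*I*sqrt(907) ≈ 70.0 + 1626.3*I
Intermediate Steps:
z(R, c) = R**2
X = 70 (X = -2 + 3**2*8 = -2 + 9*8 = -2 + 72 = 70)
n = 54 (n = (-2 - 4)*(-9) = -6*(-9) = 54)
J = 70
l(u, C) = 70
sqrt(-208 - 699)*n + l(17, 32) = sqrt(-208 - 699)*54 + 70 = sqrt(-907)*54 + 70 = (I*sqrt(907))*54 + 70 = 54*I*sqrt(907) + 70 = 70 + 54*I*sqrt(907)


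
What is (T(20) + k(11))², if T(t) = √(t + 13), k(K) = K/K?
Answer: (1 + √33)² ≈ 45.489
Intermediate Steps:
k(K) = 1
T(t) = √(13 + t)
(T(20) + k(11))² = (√(13 + 20) + 1)² = (√33 + 1)² = (1 + √33)²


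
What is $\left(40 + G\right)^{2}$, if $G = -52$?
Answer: $144$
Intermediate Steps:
$\left(40 + G\right)^{2} = \left(40 - 52\right)^{2} = \left(-12\right)^{2} = 144$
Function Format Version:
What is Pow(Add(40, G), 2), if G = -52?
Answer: 144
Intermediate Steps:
Pow(Add(40, G), 2) = Pow(Add(40, -52), 2) = Pow(-12, 2) = 144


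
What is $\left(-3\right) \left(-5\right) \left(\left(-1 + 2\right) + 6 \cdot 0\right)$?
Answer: $15$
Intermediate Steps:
$\left(-3\right) \left(-5\right) \left(\left(-1 + 2\right) + 6 \cdot 0\right) = 15 \left(1 + 0\right) = 15 \cdot 1 = 15$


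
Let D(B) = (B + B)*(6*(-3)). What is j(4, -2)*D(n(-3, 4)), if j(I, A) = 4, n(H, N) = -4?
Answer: 576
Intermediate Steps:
D(B) = -36*B (D(B) = (2*B)*(-18) = -36*B)
j(4, -2)*D(n(-3, 4)) = 4*(-36*(-4)) = 4*144 = 576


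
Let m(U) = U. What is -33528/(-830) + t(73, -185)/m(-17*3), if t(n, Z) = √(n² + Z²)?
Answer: 16764/415 - √39554/51 ≈ 36.496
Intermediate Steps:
t(n, Z) = √(Z² + n²)
-33528/(-830) + t(73, -185)/m(-17*3) = -33528/(-830) + √((-185)² + 73²)/((-17*3)) = -33528*(-1/830) + √(34225 + 5329)/(-51) = 16764/415 + √39554*(-1/51) = 16764/415 - √39554/51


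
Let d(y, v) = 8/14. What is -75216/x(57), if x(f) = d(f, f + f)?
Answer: -131628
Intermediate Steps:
d(y, v) = 4/7 (d(y, v) = 8*(1/14) = 4/7)
x(f) = 4/7
-75216/x(57) = -75216/4/7 = -75216*7/4 = -131628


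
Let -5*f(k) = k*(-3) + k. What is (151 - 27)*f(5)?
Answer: 248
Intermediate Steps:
f(k) = 2*k/5 (f(k) = -(k*(-3) + k)/5 = -(-3*k + k)/5 = -(-2)*k/5 = 2*k/5)
(151 - 27)*f(5) = (151 - 27)*((⅖)*5) = 124*2 = 248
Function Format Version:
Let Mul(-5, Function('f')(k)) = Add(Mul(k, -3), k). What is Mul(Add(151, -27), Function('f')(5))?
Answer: 248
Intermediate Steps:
Function('f')(k) = Mul(Rational(2, 5), k) (Function('f')(k) = Mul(Rational(-1, 5), Add(Mul(k, -3), k)) = Mul(Rational(-1, 5), Add(Mul(-3, k), k)) = Mul(Rational(-1, 5), Mul(-2, k)) = Mul(Rational(2, 5), k))
Mul(Add(151, -27), Function('f')(5)) = Mul(Add(151, -27), Mul(Rational(2, 5), 5)) = Mul(124, 2) = 248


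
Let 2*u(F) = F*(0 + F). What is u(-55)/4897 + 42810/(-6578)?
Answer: -199691345/32212466 ≈ -6.1992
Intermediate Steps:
u(F) = F²/2 (u(F) = (F*(0 + F))/2 = (F*F)/2 = F²/2)
u(-55)/4897 + 42810/(-6578) = ((½)*(-55)²)/4897 + 42810/(-6578) = ((½)*3025)*(1/4897) + 42810*(-1/6578) = (3025/2)*(1/4897) - 21405/3289 = 3025/9794 - 21405/3289 = -199691345/32212466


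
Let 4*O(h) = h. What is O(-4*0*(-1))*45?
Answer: 0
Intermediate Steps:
O(h) = h/4
O(-4*0*(-1))*45 = ((-4*0*(-1))/4)*45 = ((0*(-1))/4)*45 = ((1/4)*0)*45 = 0*45 = 0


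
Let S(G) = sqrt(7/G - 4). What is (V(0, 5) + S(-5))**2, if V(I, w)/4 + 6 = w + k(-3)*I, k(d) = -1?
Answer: 53/5 - 24*I*sqrt(15)/5 ≈ 10.6 - 18.59*I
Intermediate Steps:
S(G) = sqrt(-4 + 7/G)
V(I, w) = -24 - 4*I + 4*w (V(I, w) = -24 + 4*(w - I) = -24 + (-4*I + 4*w) = -24 - 4*I + 4*w)
(V(0, 5) + S(-5))**2 = ((-24 - 4*0 + 4*5) + sqrt(-4 + 7/(-5)))**2 = ((-24 + 0 + 20) + sqrt(-4 + 7*(-1/5)))**2 = (-4 + sqrt(-4 - 7/5))**2 = (-4 + sqrt(-27/5))**2 = (-4 + 3*I*sqrt(15)/5)**2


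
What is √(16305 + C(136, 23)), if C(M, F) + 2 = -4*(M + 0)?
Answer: 3*√1751 ≈ 125.53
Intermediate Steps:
C(M, F) = -2 - 4*M (C(M, F) = -2 - 4*(M + 0) = -2 - 4*M)
√(16305 + C(136, 23)) = √(16305 + (-2 - 4*136)) = √(16305 + (-2 - 544)) = √(16305 - 546) = √15759 = 3*√1751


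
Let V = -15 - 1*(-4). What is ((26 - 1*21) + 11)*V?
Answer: -176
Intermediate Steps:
V = -11 (V = -15 + 4 = -11)
((26 - 1*21) + 11)*V = ((26 - 1*21) + 11)*(-11) = ((26 - 21) + 11)*(-11) = (5 + 11)*(-11) = 16*(-11) = -176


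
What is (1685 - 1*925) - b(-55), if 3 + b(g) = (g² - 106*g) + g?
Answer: -8037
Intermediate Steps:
b(g) = -3 + g² - 105*g (b(g) = -3 + ((g² - 106*g) + g) = -3 + (g² - 105*g) = -3 + g² - 105*g)
(1685 - 1*925) - b(-55) = (1685 - 1*925) - (-3 + (-55)² - 105*(-55)) = (1685 - 925) - (-3 + 3025 + 5775) = 760 - 1*8797 = 760 - 8797 = -8037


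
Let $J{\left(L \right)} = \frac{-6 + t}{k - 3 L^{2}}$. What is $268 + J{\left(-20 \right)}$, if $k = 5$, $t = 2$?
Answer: $\frac{320264}{1195} \approx 268.0$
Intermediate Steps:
$J{\left(L \right)} = - \frac{4}{5 - 3 L^{2}}$ ($J{\left(L \right)} = \frac{-6 + 2}{5 - 3 L^{2}} = - \frac{4}{5 - 3 L^{2}}$)
$268 + J{\left(-20 \right)} = 268 + \frac{4}{-5 + 3 \left(-20\right)^{2}} = 268 + \frac{4}{-5 + 3 \cdot 400} = 268 + \frac{4}{-5 + 1200} = 268 + \frac{4}{1195} = \frac{320264}{1195}$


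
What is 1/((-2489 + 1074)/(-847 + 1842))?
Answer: -199/283 ≈ -0.70318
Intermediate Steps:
1/((-2489 + 1074)/(-847 + 1842)) = 1/(-1415/995) = 1/(-1415*1/995) = 1/(-283/199) = -199/283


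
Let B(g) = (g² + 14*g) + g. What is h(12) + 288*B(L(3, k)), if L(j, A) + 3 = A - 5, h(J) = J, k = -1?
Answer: -15540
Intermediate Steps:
L(j, A) = -8 + A (L(j, A) = -3 + (A - 5) = -3 + (-5 + A) = -8 + A)
B(g) = g² + 15*g
h(12) + 288*B(L(3, k)) = 12 + 288*((-8 - 1)*(15 + (-8 - 1))) = 12 + 288*(-9*(15 - 9)) = 12 + 288*(-9*6) = 12 + 288*(-54) = 12 - 15552 = -15540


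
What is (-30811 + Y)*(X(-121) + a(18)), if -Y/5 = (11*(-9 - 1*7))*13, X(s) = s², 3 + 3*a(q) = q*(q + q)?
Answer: -287775576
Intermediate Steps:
a(q) = -1 + 2*q²/3 (a(q) = -1 + (q*(q + q))/3 = -1 + (q*(2*q))/3 = -1 + (2*q²)/3 = -1 + 2*q²/3)
Y = 11440 (Y = -5*11*(-9 - 1*7)*13 = -5*11*(-9 - 7)*13 = -5*11*(-16)*13 = -(-880)*13 = -5*(-2288) = 11440)
(-30811 + Y)*(X(-121) + a(18)) = (-30811 + 11440)*((-121)² + (-1 + (⅔)*18²)) = -19371*(14641 + (-1 + (⅔)*324)) = -19371*(14641 + (-1 + 216)) = -19371*(14641 + 215) = -19371*14856 = -287775576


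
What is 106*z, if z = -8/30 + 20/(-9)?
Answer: -11872/45 ≈ -263.82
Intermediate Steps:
z = -112/45 (z = -8*1/30 + 20*(-1/9) = -4/15 - 20/9 = -112/45 ≈ -2.4889)
106*z = 106*(-112/45) = -11872/45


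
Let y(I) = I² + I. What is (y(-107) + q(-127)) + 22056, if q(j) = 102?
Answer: 33500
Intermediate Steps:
y(I) = I + I²
(y(-107) + q(-127)) + 22056 = (-107*(1 - 107) + 102) + 22056 = (-107*(-106) + 102) + 22056 = (11342 + 102) + 22056 = 11444 + 22056 = 33500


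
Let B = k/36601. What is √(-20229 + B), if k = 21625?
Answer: 14*I*√138258410849/36601 ≈ 142.23*I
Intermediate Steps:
B = 21625/36601 ≈ 0.59083
√(-20229 + B) = √(-20229 + 21625/36601) = √(-740380004/36601) = 14*I*√138258410849/36601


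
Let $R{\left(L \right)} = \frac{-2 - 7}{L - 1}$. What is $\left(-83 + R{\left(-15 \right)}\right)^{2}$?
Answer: $\frac{1739761}{256} \approx 6795.9$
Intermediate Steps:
$R{\left(L \right)} = - \frac{9}{-1 + L}$
$\left(-83 + R{\left(-15 \right)}\right)^{2} = \left(-83 - \frac{9}{-1 - 15}\right)^{2} = \left(-83 - \frac{9}{-16}\right)^{2} = \left(-83 - - \frac{9}{16}\right)^{2} = \left(-83 + \frac{9}{16}\right)^{2} = \left(- \frac{1319}{16}\right)^{2} = \frac{1739761}{256}$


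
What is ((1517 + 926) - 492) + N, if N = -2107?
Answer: -156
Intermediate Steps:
((1517 + 926) - 492) + N = ((1517 + 926) - 492) - 2107 = (2443 - 492) - 2107 = 1951 - 2107 = -156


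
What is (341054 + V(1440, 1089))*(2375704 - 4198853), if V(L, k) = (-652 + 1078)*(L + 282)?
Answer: -1959203317274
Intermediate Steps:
V(L, k) = 120132 + 426*L (V(L, k) = 426*(282 + L) = 120132 + 426*L)
(341054 + V(1440, 1089))*(2375704 - 4198853) = (341054 + (120132 + 426*1440))*(2375704 - 4198853) = (341054 + (120132 + 613440))*(-1823149) = (341054 + 733572)*(-1823149) = 1074626*(-1823149) = -1959203317274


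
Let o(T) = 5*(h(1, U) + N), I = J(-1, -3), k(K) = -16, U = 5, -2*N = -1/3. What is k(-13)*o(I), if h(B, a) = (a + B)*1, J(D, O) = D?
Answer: -1480/3 ≈ -493.33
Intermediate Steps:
N = ⅙ (N = -(-1)/(2*3) = -½*(-⅓) = ⅙ ≈ 0.16667)
h(B, a) = B + a (h(B, a) = (B + a)*1 = B + a)
I = -1
o(T) = 185/6 (o(T) = 5*((1 + 5) + ⅙) = 5*(6 + ⅙) = 5*(37/6) = 185/6)
k(-13)*o(I) = -16*185/6 = -1480/3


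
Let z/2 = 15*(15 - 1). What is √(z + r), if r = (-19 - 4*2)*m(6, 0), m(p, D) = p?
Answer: √258 ≈ 16.062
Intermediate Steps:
z = 420 (z = 2*(15*(15 - 1)) = 2*(15*14) = 2*210 = 420)
r = -162 (r = (-19 - 4*2)*6 = (-19 - 8)*6 = -27*6 = -162)
√(z + r) = √(420 - 162) = √258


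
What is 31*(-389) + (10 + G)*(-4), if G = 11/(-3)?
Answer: -36253/3 ≈ -12084.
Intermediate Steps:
G = -11/3 (G = 11*(-⅓) = -11/3 ≈ -3.6667)
31*(-389) + (10 + G)*(-4) = 31*(-389) + (10 - 11/3)*(-4) = -12059 + (19/3)*(-4) = -12059 - 76/3 = -36253/3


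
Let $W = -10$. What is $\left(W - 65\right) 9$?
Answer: $-675$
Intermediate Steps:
$\left(W - 65\right) 9 = \left(-10 - 65\right) 9 = \left(-75\right) 9 = -675$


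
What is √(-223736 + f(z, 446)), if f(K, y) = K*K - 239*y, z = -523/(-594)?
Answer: I*√116552042351/594 ≈ 574.74*I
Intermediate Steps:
z = 523/594 (z = -523*(-1/594) = 523/594 ≈ 0.88047)
f(K, y) = K² - 239*y
√(-223736 + f(z, 446)) = √(-223736 + ((523/594)² - 239*446)) = √(-223736 + (273529/352836 - 106594)) = √(-223736 - 37609927055/352836) = √(-116552042351/352836) = I*√116552042351/594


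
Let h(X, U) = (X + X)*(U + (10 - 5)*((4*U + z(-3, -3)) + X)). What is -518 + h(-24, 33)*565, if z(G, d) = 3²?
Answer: -16760678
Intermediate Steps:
z(G, d) = 9
h(X, U) = 2*X*(45 + 5*X + 21*U) (h(X, U) = (X + X)*(U + (10 - 5)*((4*U + 9) + X)) = (2*X)*(U + 5*((9 + 4*U) + X)) = (2*X)*(U + 5*(9 + X + 4*U)) = (2*X)*(U + (45 + 5*X + 20*U)) = (2*X)*(45 + 5*X + 21*U) = 2*X*(45 + 5*X + 21*U))
-518 + h(-24, 33)*565 = -518 + (2*(-24)*(45 + 5*(-24) + 21*33))*565 = -518 + (2*(-24)*(45 - 120 + 693))*565 = -518 + (2*(-24)*618)*565 = -518 - 29664*565 = -518 - 16760160 = -16760678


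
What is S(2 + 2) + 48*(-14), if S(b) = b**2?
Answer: -656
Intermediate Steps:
S(2 + 2) + 48*(-14) = (2 + 2)**2 + 48*(-14) = 4**2 - 672 = 16 - 672 = -656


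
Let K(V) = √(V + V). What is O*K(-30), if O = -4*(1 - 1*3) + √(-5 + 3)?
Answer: -2*√30 + 16*I*√15 ≈ -10.954 + 61.968*I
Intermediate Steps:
O = 8 + I*√2 (O = -4*(1 - 3) + √(-2) = -4*(-2) + I*√2 = 8 + I*√2 ≈ 8.0 + 1.4142*I)
K(V) = √2*√V (K(V) = √(2*V) = √2*√V)
O*K(-30) = (8 + I*√2)*(√2*√(-30)) = (8 + I*√2)*(√2*(I*√30)) = (8 + I*√2)*(2*I*√15) = 2*I*√15*(8 + I*√2)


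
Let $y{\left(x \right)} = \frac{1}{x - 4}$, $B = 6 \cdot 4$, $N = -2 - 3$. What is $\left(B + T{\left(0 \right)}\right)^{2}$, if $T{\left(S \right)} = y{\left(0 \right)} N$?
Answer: $\frac{10201}{16} \approx 637.56$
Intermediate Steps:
$N = -5$
$B = 24$
$y{\left(x \right)} = \frac{1}{-4 + x}$
$T{\left(S \right)} = \frac{5}{4}$ ($T{\left(S \right)} = \frac{1}{-4 + 0} \left(-5\right) = \frac{1}{-4} \left(-5\right) = \left(- \frac{1}{4}\right) \left(-5\right) = \frac{5}{4}$)
$\left(B + T{\left(0 \right)}\right)^{2} = \left(24 + \frac{5}{4}\right)^{2} = \left(\frac{101}{4}\right)^{2} = \frac{10201}{16}$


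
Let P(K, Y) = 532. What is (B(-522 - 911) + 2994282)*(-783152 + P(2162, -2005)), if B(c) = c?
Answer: -2342263484380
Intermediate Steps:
(B(-522 - 911) + 2994282)*(-783152 + P(2162, -2005)) = ((-522 - 911) + 2994282)*(-783152 + 532) = (-1433 + 2994282)*(-782620) = 2992849*(-782620) = -2342263484380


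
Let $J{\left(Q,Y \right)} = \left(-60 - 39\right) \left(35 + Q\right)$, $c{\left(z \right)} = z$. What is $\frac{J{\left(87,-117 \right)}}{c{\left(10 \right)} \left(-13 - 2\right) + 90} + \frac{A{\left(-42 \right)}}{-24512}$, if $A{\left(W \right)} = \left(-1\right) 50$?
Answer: $\frac{12335789}{61280} \approx 201.3$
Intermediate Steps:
$A{\left(W \right)} = -50$
$J{\left(Q,Y \right)} = -3465 - 99 Q$ ($J{\left(Q,Y \right)} = - 99 \left(35 + Q\right) = -3465 - 99 Q$)
$\frac{J{\left(87,-117 \right)}}{c{\left(10 \right)} \left(-13 - 2\right) + 90} + \frac{A{\left(-42 \right)}}{-24512} = \frac{-3465 - 8613}{10 \left(-13 - 2\right) + 90} - \frac{50}{-24512} = \frac{-3465 - 8613}{10 \left(-15\right) + 90} - - \frac{25}{12256} = - \frac{12078}{-150 + 90} + \frac{25}{12256} = - \frac{12078}{-60} + \frac{25}{12256} = \left(-12078\right) \left(- \frac{1}{60}\right) + \frac{25}{12256} = \frac{2013}{10} + \frac{25}{12256} = \frac{12335789}{61280}$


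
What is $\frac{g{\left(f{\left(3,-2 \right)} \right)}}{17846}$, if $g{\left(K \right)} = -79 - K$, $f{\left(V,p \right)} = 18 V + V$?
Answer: $- \frac{68}{8923} \approx -0.0076208$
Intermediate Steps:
$f{\left(V,p \right)} = 19 V$
$\frac{g{\left(f{\left(3,-2 \right)} \right)}}{17846} = \frac{-79 - 19 \cdot 3}{17846} = \left(-79 - 57\right) \frac{1}{17846} = \left(-136\right) \frac{1}{17846} = - \frac{68}{8923}$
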